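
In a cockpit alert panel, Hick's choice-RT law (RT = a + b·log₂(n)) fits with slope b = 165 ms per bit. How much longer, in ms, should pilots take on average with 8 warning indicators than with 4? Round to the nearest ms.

165 ms

The intercept a cancels: ΔRT = b·(log₂ n₂ − log₂ n₁) = b·log₂(n₂/n₁).
log₂(8) − log₂(4) = log₂(8/4) = log₂(2) = 1.
ΔRT = 165 × 1.0000 = 165.000 ms.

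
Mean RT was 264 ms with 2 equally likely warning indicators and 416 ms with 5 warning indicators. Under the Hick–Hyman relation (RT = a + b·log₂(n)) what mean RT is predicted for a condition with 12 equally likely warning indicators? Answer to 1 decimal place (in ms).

561.2 ms

Fit slope and intercept:
  b = (416 − 264) / (log₂ 5 − log₂ 2) = 152 / (2.3219 − 1) = 114.984 ms/bit
  a = 264 − 114.984 × 1 = 149.016 ms
Then RT(12) = 149.016 + 114.984 × log₂ 12 = 149.016 + 114.984 × 3.5850 ≈ 561.228 ms.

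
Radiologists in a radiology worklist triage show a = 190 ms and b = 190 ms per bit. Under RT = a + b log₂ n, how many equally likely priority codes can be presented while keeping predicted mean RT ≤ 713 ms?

6

190·log₂ n ≤ 713 − 190 = 523, giving log₂ n ≤ 2.7526 and n ≤ 6.739. The largest whole number is 6.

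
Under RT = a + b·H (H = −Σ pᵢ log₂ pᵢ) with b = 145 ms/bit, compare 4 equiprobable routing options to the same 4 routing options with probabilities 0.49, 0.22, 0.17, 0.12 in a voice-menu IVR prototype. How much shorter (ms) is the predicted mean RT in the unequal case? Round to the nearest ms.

31 ms

Equiprobable entropy H₀ = log₂ 4 = 2.0000 bits.
Skewed entropy H = −Σ pᵢ log₂ pᵢ = 1.7865 bits.
ΔRT = b·(H₀ − H) = 145 × 0.2135 = 30.96 ms.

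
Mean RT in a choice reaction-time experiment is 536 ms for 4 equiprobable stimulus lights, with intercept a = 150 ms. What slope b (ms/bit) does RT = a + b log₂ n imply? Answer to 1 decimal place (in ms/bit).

193.0 ms/bit

4 alternatives carry log₂ 4 = 2 bits; the choice cost is 536 − 150 = 386 ms, so b = 386/2 = 193.000 ms/bit.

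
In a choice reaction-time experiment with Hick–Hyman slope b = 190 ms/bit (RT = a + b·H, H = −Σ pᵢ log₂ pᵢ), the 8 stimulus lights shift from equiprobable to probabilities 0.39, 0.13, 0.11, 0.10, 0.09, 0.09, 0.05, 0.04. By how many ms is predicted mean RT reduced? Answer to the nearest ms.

The RT saving is b·ΔH. Equiprobable H₀ = log₂(8) = 3.0000 bits; with the given probabilities H = 2.6221 bits.
b·(H₀ − H) = 190 × (3.0000 − 2.6221) = 71.80 ms.

72 ms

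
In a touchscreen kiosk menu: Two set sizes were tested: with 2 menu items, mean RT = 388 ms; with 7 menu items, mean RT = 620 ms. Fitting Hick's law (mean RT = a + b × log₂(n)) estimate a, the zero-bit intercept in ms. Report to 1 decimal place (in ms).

259.6 ms

The slope on a log₂ axis is (620 − 388) / (2.8074 − 1) = 128.364 ms/bit.
Intercept: a = 388 − 128.364·log₂(2) = 259.636 ms.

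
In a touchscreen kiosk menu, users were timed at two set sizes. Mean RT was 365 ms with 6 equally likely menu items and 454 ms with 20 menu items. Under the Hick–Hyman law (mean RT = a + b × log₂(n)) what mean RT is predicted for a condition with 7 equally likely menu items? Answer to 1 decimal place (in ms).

RT is linear in log₂ n, so two points fix the line:
  b = (454 − 365) / (log₂ 20 − log₂ 6) = 89 / (4.3219 − 2.5850) = 51.239 ms/bit
  a = 365 − 51.239 × 2.5850 = 232.550 ms
Then RT(7) = 232.550 + 51.239 × log₂ 7 = 232.550 + 51.239 × 2.8074 ≈ 376.395 ms.

376.4 ms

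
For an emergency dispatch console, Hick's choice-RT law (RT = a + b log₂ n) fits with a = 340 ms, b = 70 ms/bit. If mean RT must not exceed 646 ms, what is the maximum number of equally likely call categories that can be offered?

Information budget: (646 − 340)/70 = 4.3714 bits, so n ≤ 2^4.3714 = 20.698 → at most 20.

20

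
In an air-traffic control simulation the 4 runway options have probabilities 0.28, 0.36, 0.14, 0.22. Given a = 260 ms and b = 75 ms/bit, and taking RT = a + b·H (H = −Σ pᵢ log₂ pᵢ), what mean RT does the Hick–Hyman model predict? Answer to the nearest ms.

H = 0.28·log₂(1/0.28) + 0.36·log₂(1/0.36) + 0.14·log₂(1/0.14) + 0.22·log₂(1/0.22) = 1.9225 bits.
RT = 260 + 75 × 1.9225 = 404.19 ms.

404 ms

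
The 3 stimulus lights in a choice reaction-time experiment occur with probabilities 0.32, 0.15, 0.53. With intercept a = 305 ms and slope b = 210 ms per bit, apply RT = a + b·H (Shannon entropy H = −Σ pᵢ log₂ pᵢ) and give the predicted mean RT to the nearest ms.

Entropy contributions −pᵢ log₂ pᵢ: 0.5260, 0.4105, 0.4854; sum H = 1.4220 bits.
RT = a + bH = 305 + 210·1.4220 = 603.63 ms.

604 ms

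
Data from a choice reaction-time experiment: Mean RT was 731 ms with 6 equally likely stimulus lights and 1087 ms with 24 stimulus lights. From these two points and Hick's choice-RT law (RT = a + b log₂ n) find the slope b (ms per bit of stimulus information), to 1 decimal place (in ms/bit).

178.0 ms/bit

Slope: b = (1087 − 731) / (log₂ 24 − log₂ 6) = 356/2.0000 = 178.000 ms/bit.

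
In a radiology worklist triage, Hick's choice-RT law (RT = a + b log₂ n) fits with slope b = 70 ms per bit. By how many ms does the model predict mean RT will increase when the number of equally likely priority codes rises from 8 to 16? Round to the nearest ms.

ΔRT = (a + b log₂ n₂) − (a + b log₂ n₁) = b·(log₂ n₂ − log₂ n₁).
log₂(16) − log₂(8) = log₂(16/8) = log₂(2) = 1.
ΔRT = 70 × 1.0000 = 70.000 ms.

70 ms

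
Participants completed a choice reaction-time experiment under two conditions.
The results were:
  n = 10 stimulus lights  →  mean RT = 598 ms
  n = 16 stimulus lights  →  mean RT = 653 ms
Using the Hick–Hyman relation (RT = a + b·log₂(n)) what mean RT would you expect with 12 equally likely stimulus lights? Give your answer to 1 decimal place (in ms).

Solve the two-equation system in a and b:
  b = (653 − 598) / (log₂ 16 − log₂ 10) = 55 / (4 − 3.3219) = 81.112 ms/bit
  a = 598 − 81.112 × 3.3219 = 328.551 ms
Then RT(12) = 328.551 + 81.112 × log₂ 12 = 328.551 + 81.112 × 3.5850 ≈ 619.335 ms.

619.3 ms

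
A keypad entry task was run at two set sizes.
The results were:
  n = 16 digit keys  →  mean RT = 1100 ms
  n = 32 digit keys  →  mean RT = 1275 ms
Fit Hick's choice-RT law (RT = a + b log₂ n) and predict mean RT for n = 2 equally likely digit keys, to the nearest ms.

Fit slope and intercept:
  b = (1275 − 1100) / (log₂ 32 − log₂ 16) = 175 / (5 − 4) = 175 ms/bit
  a = 1100 − 175 × 4 = 400 ms
Then RT(2) = 400 + 175 × log₂ 2 = 400 + 175 × 1 ≈ 575.000 ms.

575 ms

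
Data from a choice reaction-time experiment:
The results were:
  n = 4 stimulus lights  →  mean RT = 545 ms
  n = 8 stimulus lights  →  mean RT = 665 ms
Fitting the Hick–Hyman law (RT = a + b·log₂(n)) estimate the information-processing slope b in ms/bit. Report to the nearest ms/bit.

120 ms/bit

b = (RT₂ − RT₁)/(log₂ n₂ − log₂ n₁) = (665 − 545)/(3 − 2) = 120 ms/bit.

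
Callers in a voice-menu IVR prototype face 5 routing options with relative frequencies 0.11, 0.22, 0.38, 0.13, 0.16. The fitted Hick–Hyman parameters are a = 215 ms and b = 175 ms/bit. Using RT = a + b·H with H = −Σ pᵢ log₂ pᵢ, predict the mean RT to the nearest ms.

594 ms

Entropy contributions −pᵢ log₂ pᵢ: 0.3503, 0.4806, 0.5305, 0.3826, 0.4230; sum H = 2.1670 bits.
RT = a + bH = 215 + 175·2.1670 = 594.22 ms.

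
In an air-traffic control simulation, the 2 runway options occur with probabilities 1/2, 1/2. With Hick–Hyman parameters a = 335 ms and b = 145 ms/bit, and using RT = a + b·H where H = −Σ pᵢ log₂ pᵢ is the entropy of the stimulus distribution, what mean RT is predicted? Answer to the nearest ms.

480 ms

Each term −pᵢ log₂ pᵢ: 0.5·1 + 0.5·1; summed, H = 1.000 bits.
Mean RT = a + bH = 335 + 145·1.000 = 480.00 ms.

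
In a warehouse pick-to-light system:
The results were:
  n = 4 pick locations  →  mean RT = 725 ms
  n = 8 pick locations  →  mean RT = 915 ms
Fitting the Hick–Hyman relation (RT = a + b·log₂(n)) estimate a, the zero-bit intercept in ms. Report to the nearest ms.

The slope on a log₂ axis is (915 − 725) / (3 − 2) = 190 ms/bit.
Intercept: a = 725 − 190·log₂(4) = 345.000 ms.

345 ms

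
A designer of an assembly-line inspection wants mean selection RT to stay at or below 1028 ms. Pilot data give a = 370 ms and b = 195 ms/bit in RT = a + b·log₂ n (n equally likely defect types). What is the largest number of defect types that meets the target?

Information budget: (1028 − 370)/195 = 3.3744 bits, so n ≤ 2^3.3744 = 10.370 → at most 10.

10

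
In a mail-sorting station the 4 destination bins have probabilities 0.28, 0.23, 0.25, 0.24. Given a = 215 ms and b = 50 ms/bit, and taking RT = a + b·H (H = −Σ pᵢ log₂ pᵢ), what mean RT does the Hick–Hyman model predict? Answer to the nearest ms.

315 ms

Entropy contributions −pᵢ log₂ pᵢ: 0.5142, 0.4877, 0.5000, 0.4941; sum H = 1.9960 bits.
RT = a + bH = 215 + 50·1.9960 = 314.80 ms.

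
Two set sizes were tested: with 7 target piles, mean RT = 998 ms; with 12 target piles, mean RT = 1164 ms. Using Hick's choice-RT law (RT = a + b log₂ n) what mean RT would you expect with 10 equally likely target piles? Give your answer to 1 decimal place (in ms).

1107.8 ms

RT is linear in log₂ n, so two points fix the line:
  b = (1164 − 998) / (log₂ 12 − log₂ 7) = 166 / (3.5850 − 2.8074) = 213.475 ms/bit
  a = 998 − 213.475 × 2.8074 = 398.699 ms
Then RT(10) = 398.699 + 213.475 × log₂ 10 = 398.699 + 213.475 × 3.3219 ≈ 1107.849 ms.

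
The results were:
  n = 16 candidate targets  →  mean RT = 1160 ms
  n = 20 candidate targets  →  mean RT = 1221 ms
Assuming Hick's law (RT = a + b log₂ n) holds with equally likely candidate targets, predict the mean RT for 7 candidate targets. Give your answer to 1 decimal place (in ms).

934.0 ms

Solve the two-equation system in a and b:
  b = (1221 − 1160) / (log₂ 20 − log₂ 16) = 61 / (4.3219 − 4) = 189.483 ms/bit
  a = 1160 − 189.483 × 4 = 402.067 ms
Then RT(7) = 402.067 + 189.483 × log₂ 7 = 402.067 + 189.483 × 2.8074 ≈ 934.014 ms.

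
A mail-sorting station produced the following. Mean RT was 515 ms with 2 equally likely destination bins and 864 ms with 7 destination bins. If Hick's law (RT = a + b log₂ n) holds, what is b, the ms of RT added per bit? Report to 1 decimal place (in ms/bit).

193.1 ms/bit

b = (RT₂ − RT₁)/(log₂ n₂ − log₂ n₁) = (864 − 515)/(2.8074 − 1) = 193.100 ms/bit.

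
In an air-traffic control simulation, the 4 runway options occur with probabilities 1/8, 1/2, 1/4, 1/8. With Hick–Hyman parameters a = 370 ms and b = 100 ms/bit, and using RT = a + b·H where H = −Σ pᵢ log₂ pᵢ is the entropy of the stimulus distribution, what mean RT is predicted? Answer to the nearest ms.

H = −Σ pᵢ log₂ pᵢ = 0.125·3 + 0.5·1 + 0.25·2 + 0.125·3 = 1.750 bits.
RT = 370 + 100 × 1.750 = 545.00 ms.

545 ms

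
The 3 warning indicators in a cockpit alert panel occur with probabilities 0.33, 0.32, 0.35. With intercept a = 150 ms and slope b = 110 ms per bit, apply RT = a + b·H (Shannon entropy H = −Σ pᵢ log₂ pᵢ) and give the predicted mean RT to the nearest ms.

H = 0.33·log₂(1/0.33) + 0.32·log₂(1/0.32) + 0.35·log₂(1/0.35) = 1.5840 bits.
RT = 150 + 110 × 1.5840 = 324.24 ms.

324 ms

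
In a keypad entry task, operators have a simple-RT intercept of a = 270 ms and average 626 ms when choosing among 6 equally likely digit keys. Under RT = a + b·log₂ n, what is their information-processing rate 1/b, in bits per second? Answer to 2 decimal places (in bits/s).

7.26 bits/s

Choice component = 626 − 270 = 356 ms over log₂(6) = 2.5850 bits.
b = 356 / 2.5850 = 137.720 ms/bit, so 1/b = 7.261 bits/s.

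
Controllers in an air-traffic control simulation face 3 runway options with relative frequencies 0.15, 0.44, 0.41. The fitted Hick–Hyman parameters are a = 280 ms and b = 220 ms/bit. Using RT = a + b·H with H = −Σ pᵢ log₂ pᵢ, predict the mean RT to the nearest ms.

601 ms

Entropy contributions −pᵢ log₂ pᵢ: 0.4105, 0.5211, 0.5274; sum H = 1.4591 bits.
RT = a + bH = 280 + 220·1.4591 = 601.00 ms.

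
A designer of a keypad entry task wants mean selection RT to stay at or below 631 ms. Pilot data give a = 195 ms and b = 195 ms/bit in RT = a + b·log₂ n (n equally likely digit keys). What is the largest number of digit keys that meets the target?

195·log₂ n ≤ 631 − 195 = 436, giving log₂ n ≤ 2.2359 and n ≤ 4.711. The largest whole number is 4.

4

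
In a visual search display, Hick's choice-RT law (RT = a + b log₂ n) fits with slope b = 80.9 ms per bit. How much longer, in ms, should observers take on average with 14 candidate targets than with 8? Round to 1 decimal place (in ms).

65.3 ms

The intercept a cancels: ΔRT = b·(log₂ n₂ − log₂ n₁) = b·log₂(n₂/n₁).
log₂(14) − log₂(8) = 3.8074 − 3 = 0.8074.
ΔRT = 80.9 × 0.8074 = 65.315 ms.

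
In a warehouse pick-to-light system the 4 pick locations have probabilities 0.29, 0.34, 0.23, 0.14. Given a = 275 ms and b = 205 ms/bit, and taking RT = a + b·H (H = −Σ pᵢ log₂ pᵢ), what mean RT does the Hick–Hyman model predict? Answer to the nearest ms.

671 ms

Entropy contributions −pᵢ log₂ pᵢ: 0.5179, 0.5292, 0.4877, 0.3971; sum H = 1.9319 bits.
RT = a + bH = 275 + 205·1.9319 = 671.03 ms.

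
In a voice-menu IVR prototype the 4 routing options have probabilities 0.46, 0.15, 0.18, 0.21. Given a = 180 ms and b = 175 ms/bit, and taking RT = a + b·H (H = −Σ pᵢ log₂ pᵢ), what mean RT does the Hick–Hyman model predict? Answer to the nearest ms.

503 ms

H = 0.46·log₂(1/0.46) + 0.15·log₂(1/0.15) + 0.18·log₂(1/0.18) + 0.21·log₂(1/0.21) = 1.8440 bits.
RT = 180 + 175 × 1.8440 = 502.70 ms.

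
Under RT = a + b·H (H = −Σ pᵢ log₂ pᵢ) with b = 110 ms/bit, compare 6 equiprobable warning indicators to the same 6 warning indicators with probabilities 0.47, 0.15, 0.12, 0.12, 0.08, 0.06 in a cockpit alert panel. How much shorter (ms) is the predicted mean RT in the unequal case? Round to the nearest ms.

43 ms

Equiprobable entropy H₀ = log₂ 6 = 2.5850 bits.
Skewed entropy H = −Σ pᵢ log₂ pᵢ = 2.1917 bits.
ΔRT = b·(H₀ − H) = 110 × 0.3933 = 43.26 ms.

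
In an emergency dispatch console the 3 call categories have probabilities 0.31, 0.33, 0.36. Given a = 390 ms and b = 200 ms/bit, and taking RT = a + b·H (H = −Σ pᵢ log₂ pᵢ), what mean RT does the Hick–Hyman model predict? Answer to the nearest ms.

706 ms

Entropy contributions −pᵢ log₂ pᵢ: 0.5238, 0.5278, 0.5306; sum H = 1.5822 bits.
RT = a + bH = 390 + 200·1.5822 = 706.45 ms.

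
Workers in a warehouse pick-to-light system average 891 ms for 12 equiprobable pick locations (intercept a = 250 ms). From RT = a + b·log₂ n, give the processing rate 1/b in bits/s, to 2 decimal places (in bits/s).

5.59 bits/s

Choice component = 891 − 250 = 641 ms over log₂(12) = 3.5850 bits.
b = 641 / 3.5850 = 178.802 ms/bit, so 1/b = 5.593 bits/s.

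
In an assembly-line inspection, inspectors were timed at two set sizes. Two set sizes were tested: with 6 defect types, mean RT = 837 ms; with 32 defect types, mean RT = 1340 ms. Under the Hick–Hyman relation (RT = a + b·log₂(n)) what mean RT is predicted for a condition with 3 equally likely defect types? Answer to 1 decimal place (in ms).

Solve the two-equation system in a and b:
  b = (1340 − 837) / (log₂ 32 − log₂ 6) = 503 / (5 − 2.5850) = 208.278 ms/bit
  a = 837 − 208.278 × 2.5850 = 298.608 ms
Then RT(3) = 298.608 + 208.278 × log₂ 3 = 298.608 + 208.278 × 1.5850 ≈ 628.722 ms.

628.7 ms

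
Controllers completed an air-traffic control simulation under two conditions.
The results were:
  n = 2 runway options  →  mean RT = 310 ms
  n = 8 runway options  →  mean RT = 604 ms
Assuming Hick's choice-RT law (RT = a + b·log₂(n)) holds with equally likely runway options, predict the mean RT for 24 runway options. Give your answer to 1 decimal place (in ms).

Fit slope and intercept:
  b = (604 − 310) / (log₂ 8 − log₂ 2) = 294 / (3 − 1) = 147.000 ms/bit
  a = 310 − 147.000 × 1 = 163.000 ms
Then RT(24) = 163.000 + 147.000 × log₂ 24 = 163.000 + 147.000 × 4.5850 ≈ 836.989 ms.

837.0 ms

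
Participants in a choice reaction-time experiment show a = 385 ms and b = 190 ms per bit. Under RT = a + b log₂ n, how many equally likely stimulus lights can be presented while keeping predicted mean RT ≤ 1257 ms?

Information budget: (1257 − 385)/190 = 4.5895 bits, so n ≤ 2^4.5895 = 24.075 → at most 24.

24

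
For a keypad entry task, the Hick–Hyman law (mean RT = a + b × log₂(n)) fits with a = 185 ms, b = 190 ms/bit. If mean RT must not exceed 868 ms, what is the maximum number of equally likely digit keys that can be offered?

12

Set 185 + 190·log₂ n ≤ 868 → log₂ n ≤ (868 − 185)/190 = 3.5947.
So n ≤ 2^3.5947 = 12.082; the largest integer n is 12.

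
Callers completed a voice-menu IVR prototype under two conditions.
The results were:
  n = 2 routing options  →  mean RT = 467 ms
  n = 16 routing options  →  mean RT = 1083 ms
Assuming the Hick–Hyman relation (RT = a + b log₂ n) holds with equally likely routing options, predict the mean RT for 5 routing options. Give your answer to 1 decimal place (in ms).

With log₂ n on the abscissa the relation is linear; from the two conditions:
  b = (1083 − 467) / (log₂ 16 − log₂ 2) = 616 / (4 − 1) = 205.333 ms/bit
  a = 467 − 205.333 × 1 = 261.667 ms
Then RT(5) = 261.667 + 205.333 × log₂ 5 = 261.667 + 205.333 × 2.3219 ≈ 738.436 ms.

738.4 ms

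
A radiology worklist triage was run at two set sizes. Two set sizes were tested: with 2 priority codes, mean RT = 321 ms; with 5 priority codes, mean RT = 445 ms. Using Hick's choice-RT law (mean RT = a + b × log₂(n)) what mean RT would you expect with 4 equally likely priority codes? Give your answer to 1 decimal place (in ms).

414.8 ms

With log₂ n on the abscissa the relation is linear; from the two conditions:
  b = (445 − 321) / (log₂ 5 − log₂ 2) = 124 / (2.3219 − 1) = 93.802 ms/bit
  a = 321 − 93.802 × 1 = 227.198 ms
Then RT(4) = 227.198 + 93.802 × log₂ 4 = 227.198 + 93.802 × 2 ≈ 414.802 ms.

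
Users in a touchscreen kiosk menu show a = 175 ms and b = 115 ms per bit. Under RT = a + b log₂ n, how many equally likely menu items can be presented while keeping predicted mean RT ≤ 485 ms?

Information budget: (485 − 175)/115 = 2.6957 bits, so n ≤ 2^2.6957 = 6.478 → at most 6.

6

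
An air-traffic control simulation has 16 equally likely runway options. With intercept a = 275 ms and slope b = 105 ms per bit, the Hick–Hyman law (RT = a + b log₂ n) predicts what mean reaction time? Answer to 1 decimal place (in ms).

log₂(16) = 4 bits, so RT = 275 + 105 × 4 ≈ 695.000 ms.

695.0 ms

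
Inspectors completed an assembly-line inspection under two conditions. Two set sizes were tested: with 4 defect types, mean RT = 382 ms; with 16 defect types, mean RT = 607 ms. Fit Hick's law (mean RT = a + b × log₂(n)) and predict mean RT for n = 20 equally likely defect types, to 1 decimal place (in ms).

643.2 ms

Fit slope and intercept:
  b = (607 − 382) / (log₂ 16 − log₂ 4) = 225 / (4 − 2) = 112.500 ms/bit
  a = 382 − 112.500 × 2 = 157.000 ms
Then RT(20) = 157.000 + 112.500 × log₂ 20 = 157.000 + 112.500 × 4.3219 ≈ 643.217 ms.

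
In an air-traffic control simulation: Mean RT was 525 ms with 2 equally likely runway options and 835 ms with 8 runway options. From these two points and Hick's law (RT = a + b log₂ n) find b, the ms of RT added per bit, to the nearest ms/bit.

The slope on a log₂ axis is (835 − 525) / (3 − 1) = 155 ms/bit.

155 ms/bit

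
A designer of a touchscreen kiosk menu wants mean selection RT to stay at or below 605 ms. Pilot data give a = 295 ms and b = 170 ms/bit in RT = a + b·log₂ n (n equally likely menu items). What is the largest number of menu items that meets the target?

170·log₂ n ≤ 605 − 295 = 310, giving log₂ n ≤ 1.8235 and n ≤ 3.539. The largest whole number is 3.

3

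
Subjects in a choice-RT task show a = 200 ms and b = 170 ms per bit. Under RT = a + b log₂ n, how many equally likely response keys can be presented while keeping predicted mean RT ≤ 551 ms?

4

Information budget: (551 − 200)/170 = 2.0647 bits, so n ≤ 2^2.0647 = 4.183 → at most 4.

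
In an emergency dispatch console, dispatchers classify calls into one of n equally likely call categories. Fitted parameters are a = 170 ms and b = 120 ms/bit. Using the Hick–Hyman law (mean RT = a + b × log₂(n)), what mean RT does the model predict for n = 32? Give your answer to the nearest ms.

log₂(32) = 5 bits, so RT = 170 + 120 × 5 ≈ 770.000 ms.

770 ms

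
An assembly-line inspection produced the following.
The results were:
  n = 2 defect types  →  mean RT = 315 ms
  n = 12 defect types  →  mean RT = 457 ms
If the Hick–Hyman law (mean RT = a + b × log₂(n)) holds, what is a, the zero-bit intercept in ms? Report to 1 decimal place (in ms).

260.1 ms

Slope: b = (457 − 315) / (log₂ 12 − log₂ 2) = 142/2.5850 = 54.933 ms/bit.
Intercept: a = 315 − 54.933·log₂(2) = 260.067 ms.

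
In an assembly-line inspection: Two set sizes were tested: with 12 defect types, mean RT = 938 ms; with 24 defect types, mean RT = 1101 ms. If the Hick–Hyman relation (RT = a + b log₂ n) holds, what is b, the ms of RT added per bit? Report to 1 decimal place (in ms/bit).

163.0 ms/bit

b = (RT₂ − RT₁)/(log₂ n₂ − log₂ n₁) = (1101 − 938)/(4.5850 − 3.5850) = 163.000 ms/bit.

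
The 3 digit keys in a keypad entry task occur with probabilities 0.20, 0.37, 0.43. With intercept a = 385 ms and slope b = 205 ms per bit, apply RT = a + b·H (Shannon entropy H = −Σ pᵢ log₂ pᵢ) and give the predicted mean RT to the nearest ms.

Entropy contributions −pᵢ log₂ pᵢ: 0.4644, 0.5307, 0.5236; sum H = 1.5187 bits.
RT = a + bH = 385 + 205·1.5187 = 696.33 ms.

696 ms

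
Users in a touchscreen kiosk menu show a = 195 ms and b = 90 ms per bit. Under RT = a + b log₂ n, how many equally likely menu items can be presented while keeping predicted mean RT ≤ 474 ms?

8

Set 195 + 90·log₂ n ≤ 474 → log₂ n ≤ (474 − 195)/90 = 3.1000.
So n ≤ 2^3.1000 = 8.574; the largest integer n is 8.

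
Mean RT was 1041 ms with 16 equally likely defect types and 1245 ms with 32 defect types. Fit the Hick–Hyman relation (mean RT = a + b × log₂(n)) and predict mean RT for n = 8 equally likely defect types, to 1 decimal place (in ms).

RT is linear in log₂ n, so two points fix the line:
  b = (1245 − 1041) / (log₂ 32 − log₂ 16) = 204 / (5 − 4) = 204.000 ms/bit
  a = 1041 − 204.000 × 4 = 225.000 ms
Then RT(8) = 225.000 + 204.000 × log₂ 8 = 225.000 + 204.000 × 3 ≈ 837.000 ms.

837.0 ms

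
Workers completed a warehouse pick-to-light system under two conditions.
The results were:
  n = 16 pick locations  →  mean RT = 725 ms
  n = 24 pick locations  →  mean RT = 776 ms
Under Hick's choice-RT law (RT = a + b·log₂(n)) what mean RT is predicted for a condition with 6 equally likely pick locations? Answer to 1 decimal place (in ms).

Fit slope and intercept:
  b = (776 − 725) / (log₂ 24 − log₂ 16) = 51 / (4.5850 − 4) = 87.185 ms/bit
  a = 725 − 87.185 × 4 = 376.260 ms
Then RT(6) = 376.260 + 87.185 × log₂ 6 = 376.260 + 87.185 × 2.5850 ≈ 601.630 ms.

601.6 ms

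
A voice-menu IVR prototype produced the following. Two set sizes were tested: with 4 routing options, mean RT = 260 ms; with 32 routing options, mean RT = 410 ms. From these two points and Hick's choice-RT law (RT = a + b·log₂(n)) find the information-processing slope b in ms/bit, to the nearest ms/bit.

50 ms/bit

The slope on a log₂ axis is (410 − 260) / (5 − 2) = 50 ms/bit.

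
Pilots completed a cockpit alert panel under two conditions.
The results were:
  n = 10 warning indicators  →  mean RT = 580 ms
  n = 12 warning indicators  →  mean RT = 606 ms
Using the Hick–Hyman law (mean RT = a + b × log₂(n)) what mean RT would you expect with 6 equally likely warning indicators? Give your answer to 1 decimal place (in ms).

Fit slope and intercept:
  b = (606 − 580) / (log₂ 12 − log₂ 10) = 26 / (3.5850 − 3.3219) = 98.846 ms/bit
  a = 580 − 98.846 × 3.3219 = 251.639 ms
Then RT(6) = 251.639 + 98.846 × log₂ 6 = 251.639 + 98.846 × 2.5850 ≈ 507.154 ms.

507.2 ms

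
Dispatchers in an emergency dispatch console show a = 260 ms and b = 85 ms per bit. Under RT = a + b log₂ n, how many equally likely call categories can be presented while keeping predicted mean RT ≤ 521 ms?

8

Set 260 + 85·log₂ n ≤ 521 → log₂ n ≤ (521 − 260)/85 = 3.0706.
So n ≤ 2^3.0706 = 8.401; the largest integer n is 8.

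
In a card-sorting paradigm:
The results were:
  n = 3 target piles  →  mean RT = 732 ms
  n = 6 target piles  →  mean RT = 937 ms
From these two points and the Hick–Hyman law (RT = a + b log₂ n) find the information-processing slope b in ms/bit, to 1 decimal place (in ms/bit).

205.0 ms/bit

b = (RT₂ − RT₁)/(log₂ n₂ − log₂ n₁) = (937 − 732)/(2.5850 − 1.5850) = 205.000 ms/bit.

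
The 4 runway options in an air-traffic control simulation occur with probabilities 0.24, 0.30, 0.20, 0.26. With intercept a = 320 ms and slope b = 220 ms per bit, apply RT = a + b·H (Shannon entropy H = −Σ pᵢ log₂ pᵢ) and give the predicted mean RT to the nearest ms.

757 ms

Entropy contributions −pᵢ log₂ pᵢ: 0.4941, 0.5211, 0.4644, 0.5053; sum H = 1.9849 bits.
RT = a + bH = 320 + 220·1.9849 = 756.68 ms.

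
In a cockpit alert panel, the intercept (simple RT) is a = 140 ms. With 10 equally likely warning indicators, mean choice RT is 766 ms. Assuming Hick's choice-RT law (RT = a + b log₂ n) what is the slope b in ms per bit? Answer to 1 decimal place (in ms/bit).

188.4 ms/bit

10 alternatives carry log₂ 10 = 3.3219 bits; the choice cost is 766 − 140 = 626 ms, so b = 626/3.3219 = 188.445 ms/bit.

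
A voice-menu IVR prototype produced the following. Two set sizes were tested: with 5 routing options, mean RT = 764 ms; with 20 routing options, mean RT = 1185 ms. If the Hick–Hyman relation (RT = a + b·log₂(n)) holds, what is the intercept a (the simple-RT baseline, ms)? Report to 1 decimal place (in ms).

b = (RT₂ − RT₁)/(log₂ n₂ − log₂ n₁) = (1185 − 764)/(4.3219 − 2.3219) = 210.500 ms/bit.
a = RT₁ − b·log₂ n₁ = 764 − 210.500 × 2.3219 = 275.234 ms.

275.2 ms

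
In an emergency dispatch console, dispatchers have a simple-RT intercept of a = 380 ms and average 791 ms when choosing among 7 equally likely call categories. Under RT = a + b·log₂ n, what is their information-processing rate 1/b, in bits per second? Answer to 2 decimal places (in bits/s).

6.83 bits/s

Choice component = 791 − 380 = 411 ms over log₂(7) = 2.8074 bits.
b = 411 / 2.8074 = 146.401 ms/bit, so 1/b = 6.831 bits/s.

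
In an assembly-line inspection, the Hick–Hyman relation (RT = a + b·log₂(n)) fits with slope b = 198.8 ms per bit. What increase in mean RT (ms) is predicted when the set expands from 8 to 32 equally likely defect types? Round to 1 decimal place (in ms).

The intercept a cancels: ΔRT = b·(log₂ n₂ − log₂ n₁) = b·log₂(n₂/n₁).
log₂(32) − log₂(8) = log₂(32/8) = log₂(4) = 2.
ΔRT = 198.8 × 2.0000 = 397.600 ms.

397.6 ms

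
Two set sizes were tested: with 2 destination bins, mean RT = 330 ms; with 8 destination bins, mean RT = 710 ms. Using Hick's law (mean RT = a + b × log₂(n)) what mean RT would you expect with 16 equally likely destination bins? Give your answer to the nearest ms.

900 ms

With log₂ n on the abscissa the relation is linear; from the two conditions:
  b = (710 − 330) / (log₂ 8 − log₂ 2) = 380 / (3 − 1) = 190 ms/bit
  a = 330 − 190 × 1 = 140 ms
Then RT(16) = 140 + 190 × log₂ 16 = 140 + 190 × 4 ≈ 900.000 ms.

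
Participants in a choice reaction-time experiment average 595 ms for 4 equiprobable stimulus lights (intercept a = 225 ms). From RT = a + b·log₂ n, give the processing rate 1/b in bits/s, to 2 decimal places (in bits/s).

5.41 bits/s

Choice component = 595 − 225 = 370 ms over log₂(4) = 2 bits.
b = 370 / 2 = 185.000 ms/bit, so 1/b = 5.405 bits/s.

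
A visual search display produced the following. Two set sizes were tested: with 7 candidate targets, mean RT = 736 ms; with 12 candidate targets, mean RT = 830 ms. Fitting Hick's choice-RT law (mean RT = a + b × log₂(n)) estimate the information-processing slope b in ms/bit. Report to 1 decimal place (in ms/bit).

120.9 ms/bit

b = (RT₂ − RT₁)/(log₂ n₂ − log₂ n₁) = (830 − 736)/(3.5850 − 2.8074) = 120.884 ms/bit.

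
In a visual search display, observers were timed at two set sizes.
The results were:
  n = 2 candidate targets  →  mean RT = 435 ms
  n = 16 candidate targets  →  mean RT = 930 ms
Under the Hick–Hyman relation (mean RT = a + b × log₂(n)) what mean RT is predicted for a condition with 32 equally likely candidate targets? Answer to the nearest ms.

1095 ms

RT is linear in log₂ n, so two points fix the line:
  b = (930 − 435) / (log₂ 16 − log₂ 2) = 495 / (4 − 1) = 165 ms/bit
  a = 435 − 165 × 1 = 270 ms
Then RT(32) = 270 + 165 × log₂ 32 = 270 + 165 × 5 ≈ 1095.000 ms.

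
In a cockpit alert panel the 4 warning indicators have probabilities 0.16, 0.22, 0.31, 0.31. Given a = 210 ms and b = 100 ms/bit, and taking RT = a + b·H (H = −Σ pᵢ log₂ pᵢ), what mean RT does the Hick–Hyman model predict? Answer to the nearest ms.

405 ms

H = 0.16·log₂(1/0.16) + 0.22·log₂(1/0.22) + 0.31·log₂(1/0.31) + 0.31·log₂(1/0.31) = 1.9512 bits.
RT = 210 + 100 × 1.9512 = 405.12 ms.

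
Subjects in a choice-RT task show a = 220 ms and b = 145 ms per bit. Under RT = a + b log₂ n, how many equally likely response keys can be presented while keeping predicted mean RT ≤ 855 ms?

145·log₂ n ≤ 855 − 220 = 635, giving log₂ n ≤ 4.3793 and n ≤ 20.812. The largest whole number is 20.

20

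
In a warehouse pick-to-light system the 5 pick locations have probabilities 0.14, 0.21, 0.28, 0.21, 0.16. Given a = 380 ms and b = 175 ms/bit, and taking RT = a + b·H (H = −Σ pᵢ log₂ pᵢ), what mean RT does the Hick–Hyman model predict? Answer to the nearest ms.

Entropy contributions −pᵢ log₂ pᵢ: 0.3971, 0.4728, 0.5142, 0.4728, 0.4230; sum H = 2.2800 bits.
RT = a + bH = 380 + 175·2.2800 = 779.00 ms.

779 ms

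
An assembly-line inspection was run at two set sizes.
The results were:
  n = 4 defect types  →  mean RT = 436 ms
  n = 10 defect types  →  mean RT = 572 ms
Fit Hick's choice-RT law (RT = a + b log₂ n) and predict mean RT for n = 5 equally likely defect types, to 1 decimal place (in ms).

With log₂ n on the abscissa the relation is linear; from the two conditions:
  b = (572 − 436) / (log₂ 10 − log₂ 4) = 136 / (3.3219 − 2) = 102.880 ms/bit
  a = 436 − 102.880 × 2 = 230.240 ms
Then RT(5) = 230.240 + 102.880 × log₂ 5 = 230.240 + 102.880 × 2.3219 ≈ 469.120 ms.

469.1 ms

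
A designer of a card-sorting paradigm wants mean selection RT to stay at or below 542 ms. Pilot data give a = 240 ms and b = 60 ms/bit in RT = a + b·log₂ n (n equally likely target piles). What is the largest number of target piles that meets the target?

32

60·log₂ n ≤ 542 − 240 = 302, giving log₂ n ≤ 5.0333 and n ≤ 32.748. The largest whole number is 32.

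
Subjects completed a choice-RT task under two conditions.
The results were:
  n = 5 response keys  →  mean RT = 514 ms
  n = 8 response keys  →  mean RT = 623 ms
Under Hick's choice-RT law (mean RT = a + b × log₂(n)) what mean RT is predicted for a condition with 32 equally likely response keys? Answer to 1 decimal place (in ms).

944.5 ms

With log₂ n on the abscissa the relation is linear; from the two conditions:
  b = (623 − 514) / (log₂ 8 − log₂ 5) = 109 / (3 − 2.3219) = 160.750 ms/bit
  a = 514 − 160.750 × 2.3219 = 140.750 ms
Then RT(32) = 140.750 + 160.750 × log₂ 32 = 140.750 + 160.750 × 5 ≈ 944.500 ms.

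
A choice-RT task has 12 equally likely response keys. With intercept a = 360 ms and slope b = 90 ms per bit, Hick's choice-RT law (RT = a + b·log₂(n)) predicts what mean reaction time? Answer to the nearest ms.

log₂(12) = 3.5850 bits, so RT = 360 + 90 × 3.5850 ≈ 682.647 ms.

683 ms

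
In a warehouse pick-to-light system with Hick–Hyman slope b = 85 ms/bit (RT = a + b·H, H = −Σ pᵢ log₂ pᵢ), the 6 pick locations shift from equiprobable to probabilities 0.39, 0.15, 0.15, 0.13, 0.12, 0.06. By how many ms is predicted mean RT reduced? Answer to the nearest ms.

The RT saving is b·ΔH. Equiprobable H₀ = log₂(6) = 2.5850 bits; with the given probabilities H = 2.3441 bits.
b·(H₀ − H) = 85 × (2.5850 − 2.3441) = 20.47 ms.

20 ms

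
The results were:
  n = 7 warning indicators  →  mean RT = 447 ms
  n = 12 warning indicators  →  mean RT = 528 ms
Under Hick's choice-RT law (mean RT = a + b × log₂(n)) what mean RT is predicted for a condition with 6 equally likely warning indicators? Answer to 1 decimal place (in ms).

423.8 ms

Fit slope and intercept:
  b = (528 − 447) / (log₂ 12 − log₂ 7) = 81 / (3.5850 − 2.8074) = 104.166 ms/bit
  a = 447 − 104.166 × 2.8074 = 154.570 ms
Then RT(6) = 154.570 + 104.166 × log₂ 6 = 154.570 + 104.166 × 2.5850 ≈ 423.834 ms.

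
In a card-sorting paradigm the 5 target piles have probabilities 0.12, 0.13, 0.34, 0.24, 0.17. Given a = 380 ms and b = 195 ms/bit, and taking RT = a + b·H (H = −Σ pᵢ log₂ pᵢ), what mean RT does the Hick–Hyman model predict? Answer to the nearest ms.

810 ms

Entropy contributions −pᵢ log₂ pᵢ: 0.3671, 0.3826, 0.5292, 0.4941, 0.4346; sum H = 2.2076 bits.
RT = a + bH = 380 + 195·2.2076 = 810.48 ms.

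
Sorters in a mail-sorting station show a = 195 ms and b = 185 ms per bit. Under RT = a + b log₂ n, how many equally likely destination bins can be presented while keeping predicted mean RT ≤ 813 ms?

10

Information budget: (813 − 195)/185 = 3.3405 bits, so n ≤ 2^3.3405 = 10.130 → at most 10.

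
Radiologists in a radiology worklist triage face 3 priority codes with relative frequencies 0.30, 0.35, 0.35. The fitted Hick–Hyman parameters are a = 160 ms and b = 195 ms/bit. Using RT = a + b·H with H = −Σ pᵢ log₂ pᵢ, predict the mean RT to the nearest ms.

468 ms

H = 0.30·log₂(1/0.30) + 0.35·log₂(1/0.35) + 0.35·log₂(1/0.35) = 1.5813 bits.
RT = 160 + 195 × 1.5813 = 468.35 ms.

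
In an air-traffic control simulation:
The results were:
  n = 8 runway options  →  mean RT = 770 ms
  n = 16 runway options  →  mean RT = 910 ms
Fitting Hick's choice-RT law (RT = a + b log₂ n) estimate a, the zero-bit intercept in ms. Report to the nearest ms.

350 ms

Slope: b = (910 − 770) / (log₂ 16 − log₂ 8) = 140/1.0000 = 140 ms/bit.
a = RT₁ − b·log₂ n₁ = 770 − 140 × 3 = 350.000 ms.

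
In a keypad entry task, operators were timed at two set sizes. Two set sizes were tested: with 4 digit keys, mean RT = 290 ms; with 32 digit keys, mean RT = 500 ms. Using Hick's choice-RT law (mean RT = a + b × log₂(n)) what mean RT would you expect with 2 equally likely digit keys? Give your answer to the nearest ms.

220 ms

Solve the two-equation system in a and b:
  b = (500 − 290) / (log₂ 32 − log₂ 4) = 210 / (5 − 2) = 70 ms/bit
  a = 290 − 70 × 2 = 150 ms
Then RT(2) = 150 + 70 × log₂ 2 = 150 + 70 × 1 ≈ 220.000 ms.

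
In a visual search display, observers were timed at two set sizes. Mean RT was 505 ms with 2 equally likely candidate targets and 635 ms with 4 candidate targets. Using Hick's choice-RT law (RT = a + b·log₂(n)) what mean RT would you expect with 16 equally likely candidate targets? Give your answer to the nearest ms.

895 ms

Solve the two-equation system in a and b:
  b = (635 − 505) / (log₂ 4 − log₂ 2) = 130 / (2 − 1) = 130 ms/bit
  a = 505 − 130 × 1 = 375 ms
Then RT(16) = 375 + 130 × log₂ 16 = 375 + 130 × 4 ≈ 895.000 ms.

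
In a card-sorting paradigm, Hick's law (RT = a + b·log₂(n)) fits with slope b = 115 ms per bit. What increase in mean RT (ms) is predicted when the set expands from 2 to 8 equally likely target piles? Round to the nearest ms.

Only the slope matters, since a is common to both: ΔRT = b·log₂(n₂/n₁).
log₂(8) − log₂(2) = log₂(8/2) = log₂(4) = 2.
ΔRT = 115 × 2.0000 = 230.000 ms.

230 ms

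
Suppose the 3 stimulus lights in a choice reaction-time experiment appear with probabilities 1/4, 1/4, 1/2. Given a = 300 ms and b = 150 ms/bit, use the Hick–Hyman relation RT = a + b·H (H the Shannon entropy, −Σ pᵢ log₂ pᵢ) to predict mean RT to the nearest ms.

525 ms

H = −Σ pᵢ log₂ pᵢ = 0.25·2 + 0.25·2 + 0.5·1 = 1.500 bits.
RT = 300 + 150 × 1.500 = 525.00 ms.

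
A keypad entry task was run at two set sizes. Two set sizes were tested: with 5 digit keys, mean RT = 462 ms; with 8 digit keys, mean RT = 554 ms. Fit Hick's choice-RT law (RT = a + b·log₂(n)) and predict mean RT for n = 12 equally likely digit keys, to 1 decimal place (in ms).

633.4 ms

With log₂ n on the abscissa the relation is linear; from the two conditions:
  b = (554 − 462) / (log₂ 8 − log₂ 5) = 92 / (3 − 2.3219) = 135.679 ms/bit
  a = 462 − 135.679 × 2.3219 = 146.964 ms
Then RT(12) = 146.964 + 135.679 × log₂ 12 = 146.964 + 135.679 × 3.5850 ≈ 633.367 ms.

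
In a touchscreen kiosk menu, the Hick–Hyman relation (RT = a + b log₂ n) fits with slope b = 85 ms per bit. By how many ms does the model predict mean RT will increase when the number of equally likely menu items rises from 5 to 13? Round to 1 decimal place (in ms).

The intercept a cancels: ΔRT = b·(log₂ n₂ − log₂ n₁) = b·log₂(n₂/n₁).
log₂(13) − log₂(5) = 3.7004 − 2.3219 = 1.3785.
ΔRT = 85 × 1.3785 = 117.173 ms.

117.2 ms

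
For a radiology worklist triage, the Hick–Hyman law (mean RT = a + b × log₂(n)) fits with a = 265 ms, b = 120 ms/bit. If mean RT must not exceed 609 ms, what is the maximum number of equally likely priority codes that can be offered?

Information budget: (609 − 265)/120 = 2.8667 bits, so n ≤ 2^2.8667 = 7.294 → at most 7.

7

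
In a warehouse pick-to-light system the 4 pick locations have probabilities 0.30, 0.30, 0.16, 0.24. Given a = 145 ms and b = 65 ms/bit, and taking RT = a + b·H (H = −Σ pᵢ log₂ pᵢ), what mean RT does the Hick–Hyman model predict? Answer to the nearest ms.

H = 0.30·log₂(1/0.30) + 0.30·log₂(1/0.30) + 0.16·log₂(1/0.16) + 0.24·log₂(1/0.24) = 1.9593 bits.
RT = 145 + 65 × 1.9593 = 272.36 ms.

272 ms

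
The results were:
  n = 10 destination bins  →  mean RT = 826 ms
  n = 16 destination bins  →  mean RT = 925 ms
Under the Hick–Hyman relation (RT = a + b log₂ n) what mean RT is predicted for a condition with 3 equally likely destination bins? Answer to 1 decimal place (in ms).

RT is linear in log₂ n, so two points fix the line:
  b = (925 − 826) / (log₂ 16 − log₂ 10) = 99 / (4 − 3.3219) = 146.002 ms/bit
  a = 826 − 146.002 × 3.3219 = 340.991 ms
Then RT(3) = 340.991 + 146.002 × log₂ 3 = 340.991 + 146.002 × 1.5850 ≈ 572.399 ms.

572.4 ms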